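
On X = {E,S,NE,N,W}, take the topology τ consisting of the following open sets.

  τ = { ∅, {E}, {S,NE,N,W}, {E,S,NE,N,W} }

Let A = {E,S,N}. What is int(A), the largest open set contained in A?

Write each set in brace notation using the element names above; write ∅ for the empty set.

{E}

open subsets of A: ∅, {E}; so int(A) = {E}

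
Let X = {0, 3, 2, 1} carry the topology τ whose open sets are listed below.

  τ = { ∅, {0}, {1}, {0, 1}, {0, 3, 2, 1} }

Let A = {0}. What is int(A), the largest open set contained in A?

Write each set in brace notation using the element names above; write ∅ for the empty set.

{0}

open subsets of A: ∅, {0}; so int(A) = {0}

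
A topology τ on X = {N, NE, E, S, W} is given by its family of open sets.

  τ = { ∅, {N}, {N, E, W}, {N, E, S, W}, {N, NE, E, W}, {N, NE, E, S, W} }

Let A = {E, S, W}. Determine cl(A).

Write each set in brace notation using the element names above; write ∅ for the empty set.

complement {N, NE}; its interior {N}; cl(A) = X∖{N} = {NE, E, S, W}

{NE, E, S, W}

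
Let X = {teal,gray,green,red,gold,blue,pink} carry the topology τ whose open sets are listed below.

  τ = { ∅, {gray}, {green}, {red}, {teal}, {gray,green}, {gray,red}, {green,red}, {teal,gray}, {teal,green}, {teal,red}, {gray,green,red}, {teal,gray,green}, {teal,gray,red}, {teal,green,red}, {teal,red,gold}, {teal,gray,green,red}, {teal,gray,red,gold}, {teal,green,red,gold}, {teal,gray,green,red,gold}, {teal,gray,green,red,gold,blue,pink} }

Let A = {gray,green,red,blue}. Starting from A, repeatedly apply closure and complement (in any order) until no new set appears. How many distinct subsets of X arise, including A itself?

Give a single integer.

6

X∖A={teal,gold,pink}, int(X∖A)={teal}, hence cl(A)={gray,green,red,gold,blue,pink}
Orbit (k=closure, c=complement):
  1. A     = {gray,green,red,blue}
  2. kA    = {gray,green,red,gold,blue,pink}
  3. cA    = {teal,gold,pink}
  4. ckA   = {teal}
  5. kcA   = {teal,gold,blue,pink}
  6. ckcA  = {gray,green,red}
(closed under both — stop)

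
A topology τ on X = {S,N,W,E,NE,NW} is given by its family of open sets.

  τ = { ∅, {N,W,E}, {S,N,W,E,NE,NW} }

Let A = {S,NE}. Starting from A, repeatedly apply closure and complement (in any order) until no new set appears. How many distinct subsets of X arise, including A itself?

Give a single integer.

6

closure: X∖int(X∖A) = X∖{N,W,E} = {S,NE,NW}
Let k=closure and c=complement:
  1. A     = {S,NE}
  2. kA    = {S,NE,NW}
  3. cA    = {N,W,E,NW}
  4. ckA   = {N,W,E}
  5. kcA   = {S,N,W,E,NE,NW}
  6. ckcA  = ∅
— saturated at 6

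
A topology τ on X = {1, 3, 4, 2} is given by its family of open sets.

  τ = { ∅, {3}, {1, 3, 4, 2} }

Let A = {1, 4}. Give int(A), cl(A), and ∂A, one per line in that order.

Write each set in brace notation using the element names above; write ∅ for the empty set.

opens ⊆ A: ∅; union → int = ∅
complement {3, 2}; its interior {3}; cl(A) = X∖{3} = {1, 4, 2}
boundary = {1, 4, 2} ∖ ∅ = {1, 4, 2}

int(A) = ∅
cl(A)  = {1, 4, 2}
∂A     = {1, 4, 2}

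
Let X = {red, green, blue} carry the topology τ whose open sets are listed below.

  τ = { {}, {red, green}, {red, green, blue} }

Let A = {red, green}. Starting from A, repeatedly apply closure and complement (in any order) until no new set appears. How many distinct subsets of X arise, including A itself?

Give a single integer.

X∖A={blue}, int(X∖A)={}, hence cl(A)={red, green, blue}
Orbit (k=closure, c=complement):
  1. A     = {red, green}
  2. kA    = {red, green, blue}
  3. cA    = {blue}
  4. ckA   = {}
(closed under both — stop)

4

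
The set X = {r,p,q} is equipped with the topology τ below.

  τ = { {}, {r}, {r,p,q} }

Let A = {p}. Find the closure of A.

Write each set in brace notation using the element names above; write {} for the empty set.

{p,q}

X∖A={r,q}, int(X∖A)={r}, hence cl(A)={p,q}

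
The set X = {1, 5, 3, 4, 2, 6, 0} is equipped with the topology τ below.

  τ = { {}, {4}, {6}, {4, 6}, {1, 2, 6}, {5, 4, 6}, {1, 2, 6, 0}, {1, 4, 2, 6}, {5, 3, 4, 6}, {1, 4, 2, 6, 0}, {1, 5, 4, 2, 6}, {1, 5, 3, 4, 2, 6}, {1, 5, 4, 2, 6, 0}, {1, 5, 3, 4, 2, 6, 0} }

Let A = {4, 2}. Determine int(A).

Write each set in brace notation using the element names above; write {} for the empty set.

{4}

opens ⊆ A: {}, {4}; union → int = {4}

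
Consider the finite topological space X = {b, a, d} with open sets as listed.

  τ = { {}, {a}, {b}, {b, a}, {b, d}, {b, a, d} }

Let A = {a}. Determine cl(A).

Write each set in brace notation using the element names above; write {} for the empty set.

{a}

closure: X∖int(X∖A) = X∖{b, d} = {a}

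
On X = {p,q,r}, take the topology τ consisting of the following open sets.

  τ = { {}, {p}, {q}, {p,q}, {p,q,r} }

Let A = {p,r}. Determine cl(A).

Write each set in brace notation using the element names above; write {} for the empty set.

{p,r}

closure: X∖int(X∖A) = X∖{q} = {p,r}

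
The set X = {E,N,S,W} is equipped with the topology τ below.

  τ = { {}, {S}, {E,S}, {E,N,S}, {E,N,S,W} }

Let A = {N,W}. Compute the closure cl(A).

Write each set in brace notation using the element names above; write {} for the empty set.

closure: X∖int(X∖A) = X∖{E,S} = {N,W}

{N,W}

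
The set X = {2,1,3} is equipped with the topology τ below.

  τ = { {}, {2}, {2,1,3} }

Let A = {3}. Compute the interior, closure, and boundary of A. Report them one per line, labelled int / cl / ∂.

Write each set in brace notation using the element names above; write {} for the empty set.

int(A) = {}
cl(A)  = {1,3}
∂A     = {1,3}

U open, U⊆A: {}. int(A) = ⋃ = {}
X∖A={2,1}, int(X∖A)={2}, hence cl(A)={1,3}
∂A: remove int from cl → {1,3}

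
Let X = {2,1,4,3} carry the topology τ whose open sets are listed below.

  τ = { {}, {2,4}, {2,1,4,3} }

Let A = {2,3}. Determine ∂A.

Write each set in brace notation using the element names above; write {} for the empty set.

interior: largest open inside A is {} (from {})
cl via duality: int({1,4}) = {}, so X∖{} = {2,1,4,3}
cl∖int = {2,1,4,3}

{2,1,4,3}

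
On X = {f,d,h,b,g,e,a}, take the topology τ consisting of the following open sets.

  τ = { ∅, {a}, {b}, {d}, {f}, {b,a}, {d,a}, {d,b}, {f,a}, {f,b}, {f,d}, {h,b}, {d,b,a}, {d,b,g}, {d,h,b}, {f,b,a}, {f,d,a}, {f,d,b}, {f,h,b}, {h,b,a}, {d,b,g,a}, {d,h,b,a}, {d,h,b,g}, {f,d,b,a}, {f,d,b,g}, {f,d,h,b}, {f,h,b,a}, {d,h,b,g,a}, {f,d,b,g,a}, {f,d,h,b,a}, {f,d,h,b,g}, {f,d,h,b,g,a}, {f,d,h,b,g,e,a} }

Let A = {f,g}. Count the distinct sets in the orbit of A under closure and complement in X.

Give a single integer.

8

cl via duality: int({d,h,b,e,a}) = {d,h,b,a}, so X∖{d,h,b,a} = {f,g,e}
Write k for closure, c for complement:
  1. A     = {f,g}
  2. kA    = {f,g,e}
  3. cA    = {d,h,b,e,a}
  4. ckA   = {d,h,b,a}
  5. kcA   = {d,h,b,g,e,a}
  6. ckcA  = {f}
  7. kckcA = {f,e}
  8. ckckcA = {d,h,b,g,a}
applying k or c yields no new set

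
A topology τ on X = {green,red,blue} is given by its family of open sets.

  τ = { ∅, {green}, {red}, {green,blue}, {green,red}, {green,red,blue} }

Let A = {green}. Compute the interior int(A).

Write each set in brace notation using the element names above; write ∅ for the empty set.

{green}

opens ⊆ A: ∅, {green}; union → int = {green}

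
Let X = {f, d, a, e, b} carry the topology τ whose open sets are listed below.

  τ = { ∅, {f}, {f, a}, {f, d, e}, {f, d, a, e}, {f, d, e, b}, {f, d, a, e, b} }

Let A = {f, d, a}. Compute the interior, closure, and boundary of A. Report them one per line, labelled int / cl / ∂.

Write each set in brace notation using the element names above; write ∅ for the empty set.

int(A) = {f, a}
cl(A)  = {f, d, a, e, b}
∂A     = {d, e, b}

U open, U⊆A: ∅, {f}, {f, a}. int(A) = ⋃ = {f, a}
X∖A={e, b}, int(X∖A)=∅, hence cl(A)={f, d, a, e, b}
∂A: remove int from cl → {d, e, b}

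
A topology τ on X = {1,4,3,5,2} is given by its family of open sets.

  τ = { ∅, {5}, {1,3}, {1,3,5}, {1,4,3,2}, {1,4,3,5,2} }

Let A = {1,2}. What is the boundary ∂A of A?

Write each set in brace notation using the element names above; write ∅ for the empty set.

{1,4,3,2}

interior: largest open inside A is ∅ (from ∅)
cl via duality: int({4,3,5}) = {5}, so X∖{5} = {1,4,3,2}
cl∖int = {1,4,3,2}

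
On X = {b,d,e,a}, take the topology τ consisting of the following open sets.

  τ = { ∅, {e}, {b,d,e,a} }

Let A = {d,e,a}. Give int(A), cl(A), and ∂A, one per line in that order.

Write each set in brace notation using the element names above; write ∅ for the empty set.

U open, U⊆A: ∅, {e}. int(A) = ⋃ = {e}
X∖A={b}, int(X∖A)=∅, hence cl(A)={b,d,e,a}
∂A: remove int from cl → {b,d,a}

int(A) = {e}
cl(A)  = {b,d,e,a}
∂A     = {b,d,a}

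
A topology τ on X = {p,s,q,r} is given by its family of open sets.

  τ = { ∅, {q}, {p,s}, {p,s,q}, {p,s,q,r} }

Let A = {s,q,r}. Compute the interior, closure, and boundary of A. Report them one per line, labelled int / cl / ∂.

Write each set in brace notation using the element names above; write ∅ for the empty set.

int(A) = {q}
cl(A)  = {p,s,q,r}
∂A     = {p,s,r}

open subsets of A: ∅, {q}; so int(A) = {q}
closure: X∖int(X∖A) = X∖∅ = {p,s,q,r}
∂A = {p,s,q,r} minus {q} = {p,s,r}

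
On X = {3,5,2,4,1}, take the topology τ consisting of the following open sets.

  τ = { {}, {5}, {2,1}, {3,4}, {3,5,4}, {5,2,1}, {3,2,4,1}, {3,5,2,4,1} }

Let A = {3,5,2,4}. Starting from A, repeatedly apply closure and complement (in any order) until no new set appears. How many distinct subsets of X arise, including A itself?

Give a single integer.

cl via duality: int({1}) = {}, so X∖{} = {3,5,2,4,1}
Write k for closure, c for complement:
  1. A     = {3,5,2,4}
  2. kA    = {3,5,2,4,1}
  3. cA    = {1}
  4. ckA   = {}
  5. kcA   = {2,1}
  6. ckcA  = {3,5,4}
applying k or c yields no new set

6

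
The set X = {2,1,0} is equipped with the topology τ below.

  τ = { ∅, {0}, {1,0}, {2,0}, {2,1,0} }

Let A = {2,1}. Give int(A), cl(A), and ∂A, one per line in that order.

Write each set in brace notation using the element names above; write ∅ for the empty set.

int(A) = ∅
cl(A)  = {2,1}
∂A     = {2,1}

open subsets of A: ∅; so int(A) = ∅
closure: X∖int(X∖A) = X∖{0} = {2,1}
∂A = {2,1} minus ∅ = {2,1}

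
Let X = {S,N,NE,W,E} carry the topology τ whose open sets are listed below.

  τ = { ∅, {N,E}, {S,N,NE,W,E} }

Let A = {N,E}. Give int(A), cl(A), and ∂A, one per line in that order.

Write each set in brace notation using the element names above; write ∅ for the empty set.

U open, U⊆A: ∅, {N,E}. int(A) = ⋃ = {N,E}
X∖A={S,NE,W}, int(X∖A)=∅, hence cl(A)={S,N,NE,W,E}
∂A: remove int from cl → {S,NE,W}

int(A) = {N,E}
cl(A)  = {S,N,NE,W,E}
∂A     = {S,NE,W}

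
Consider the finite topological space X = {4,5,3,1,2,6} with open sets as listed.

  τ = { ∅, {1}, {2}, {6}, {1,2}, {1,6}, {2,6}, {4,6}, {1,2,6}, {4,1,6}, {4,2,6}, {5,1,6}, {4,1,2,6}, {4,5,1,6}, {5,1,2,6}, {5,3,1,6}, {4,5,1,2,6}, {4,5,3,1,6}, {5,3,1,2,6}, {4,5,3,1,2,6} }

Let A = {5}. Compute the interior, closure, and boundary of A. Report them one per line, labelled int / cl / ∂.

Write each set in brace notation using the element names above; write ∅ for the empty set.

int(A) = ∅
cl(A)  = {5,3}
∂A     = {5,3}

U open, U⊆A: ∅. int(A) = ⋃ = ∅
X∖A={4,3,1,2,6}, int(X∖A)={4,1,2,6}, hence cl(A)={5,3}
∂A: remove int from cl → {5,3}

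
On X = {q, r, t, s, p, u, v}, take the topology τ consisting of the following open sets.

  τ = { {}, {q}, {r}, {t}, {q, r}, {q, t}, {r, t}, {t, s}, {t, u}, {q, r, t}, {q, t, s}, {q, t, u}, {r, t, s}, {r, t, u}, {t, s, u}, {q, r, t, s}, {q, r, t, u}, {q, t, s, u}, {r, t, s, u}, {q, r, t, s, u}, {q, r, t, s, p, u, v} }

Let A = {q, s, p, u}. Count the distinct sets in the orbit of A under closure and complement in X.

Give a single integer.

X∖A={r, t, v}, int(X∖A)={r, t}, hence cl(A)={q, s, p, u, v}
Orbit (k=closure, c=complement):
  1. A     = {q, s, p, u}
  2. kA    = {q, s, p, u, v}
  3. cA    = {r, t, v}
  4. ckA   = {r, t}
  5. kcA   = {r, t, s, p, u, v}
  6. ckcA  = {q}
  7. kckcA = {q, p, v}
  8. ckckcA = {r, t, s, u}
(closed under both — stop)

8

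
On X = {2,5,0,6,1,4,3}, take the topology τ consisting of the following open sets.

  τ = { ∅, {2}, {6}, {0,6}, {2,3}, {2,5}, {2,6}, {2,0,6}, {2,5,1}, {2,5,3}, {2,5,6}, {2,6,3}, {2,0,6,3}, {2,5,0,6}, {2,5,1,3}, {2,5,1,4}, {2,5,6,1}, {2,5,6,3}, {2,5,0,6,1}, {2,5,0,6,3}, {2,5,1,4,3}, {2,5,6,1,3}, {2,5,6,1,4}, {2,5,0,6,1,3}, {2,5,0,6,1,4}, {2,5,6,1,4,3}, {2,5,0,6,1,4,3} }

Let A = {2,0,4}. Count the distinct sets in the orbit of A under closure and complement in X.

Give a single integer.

X∖A={5,6,1,3}, int(X∖A)={6}, hence cl(A)={2,5,0,1,4,3}
Orbit (k=closure, c=complement):
  1. A     = {2,0,4}
  2. kA    = {2,5,0,1,4,3}
  3. cA    = {5,6,1,3}
  4. ckA   = {6}
  5. kcA   = {5,0,6,1,4,3}
  6. kckA  = {0,6}
  7. ckcA  = {2}
  8. ckckA = {2,5,1,4,3}
(closed under both — stop)

8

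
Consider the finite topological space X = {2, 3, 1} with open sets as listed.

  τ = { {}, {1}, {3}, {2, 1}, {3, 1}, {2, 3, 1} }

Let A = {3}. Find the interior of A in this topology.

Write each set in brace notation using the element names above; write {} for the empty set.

{3}

opens ⊆ A: {}, {3}; union → int = {3}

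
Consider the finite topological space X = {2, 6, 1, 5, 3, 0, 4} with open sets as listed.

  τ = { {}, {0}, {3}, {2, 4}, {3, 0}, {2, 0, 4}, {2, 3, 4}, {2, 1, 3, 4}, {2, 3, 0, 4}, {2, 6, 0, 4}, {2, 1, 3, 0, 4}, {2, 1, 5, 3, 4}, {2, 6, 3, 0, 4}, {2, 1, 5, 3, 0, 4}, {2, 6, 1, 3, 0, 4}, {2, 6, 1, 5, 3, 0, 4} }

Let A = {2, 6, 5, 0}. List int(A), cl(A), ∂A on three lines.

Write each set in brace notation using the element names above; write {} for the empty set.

int(A) = {0}
cl(A)  = {2, 6, 1, 5, 0, 4}
∂A     = {2, 6, 1, 5, 4}

opens ⊆ A: {}, {0}; union → int = {0}
complement {1, 3, 4}; its interior {3}; cl(A) = X∖{3} = {2, 6, 1, 5, 0, 4}
boundary = {2, 6, 1, 5, 0, 4} ∖ {0} = {2, 6, 1, 5, 4}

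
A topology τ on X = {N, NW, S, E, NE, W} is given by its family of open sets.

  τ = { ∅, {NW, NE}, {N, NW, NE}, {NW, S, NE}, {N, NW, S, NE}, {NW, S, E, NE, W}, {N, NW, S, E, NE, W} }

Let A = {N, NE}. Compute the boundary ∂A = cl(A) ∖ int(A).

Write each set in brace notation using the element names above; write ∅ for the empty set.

{N, NW, S, E, NE, W}

U open, U⊆A: ∅. int(A) = ⋃ = ∅
X∖A={NW, S, E, W}, int(X∖A)=∅, hence cl(A)={N, NW, S, E, NE, W}
∂A: remove int from cl → {N, NW, S, E, NE, W}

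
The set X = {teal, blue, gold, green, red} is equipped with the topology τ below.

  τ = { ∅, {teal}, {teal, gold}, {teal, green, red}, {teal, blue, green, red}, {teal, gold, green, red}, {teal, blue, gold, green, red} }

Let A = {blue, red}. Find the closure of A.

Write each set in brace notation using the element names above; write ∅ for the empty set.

{blue, green, red}

closure: X∖int(X∖A) = X∖{teal, gold} = {blue, green, red}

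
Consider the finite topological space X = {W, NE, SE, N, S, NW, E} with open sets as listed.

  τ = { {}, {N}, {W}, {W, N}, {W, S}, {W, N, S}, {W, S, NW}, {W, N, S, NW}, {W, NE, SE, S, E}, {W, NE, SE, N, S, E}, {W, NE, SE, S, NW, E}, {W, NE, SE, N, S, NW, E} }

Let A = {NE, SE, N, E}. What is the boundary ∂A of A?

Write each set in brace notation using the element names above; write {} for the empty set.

interior: largest open inside A is {N} (from {}, {N})
cl via duality: int({W, S, NW}) = {W, S, NW}, so X∖{W, S, NW} = {NE, SE, N, E}
cl∖int = {NE, SE, E}

{NE, SE, E}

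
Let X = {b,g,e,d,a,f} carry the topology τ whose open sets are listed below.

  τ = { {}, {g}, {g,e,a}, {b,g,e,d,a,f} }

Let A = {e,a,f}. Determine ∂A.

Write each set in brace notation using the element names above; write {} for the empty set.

{b,e,d,a,f}

opens ⊆ A: {}; union → int = {}
complement {b,g,d}; its interior {g}; cl(A) = X∖{g} = {b,e,d,a,f}
boundary = {b,e,d,a,f} ∖ {} = {b,e,d,a,f}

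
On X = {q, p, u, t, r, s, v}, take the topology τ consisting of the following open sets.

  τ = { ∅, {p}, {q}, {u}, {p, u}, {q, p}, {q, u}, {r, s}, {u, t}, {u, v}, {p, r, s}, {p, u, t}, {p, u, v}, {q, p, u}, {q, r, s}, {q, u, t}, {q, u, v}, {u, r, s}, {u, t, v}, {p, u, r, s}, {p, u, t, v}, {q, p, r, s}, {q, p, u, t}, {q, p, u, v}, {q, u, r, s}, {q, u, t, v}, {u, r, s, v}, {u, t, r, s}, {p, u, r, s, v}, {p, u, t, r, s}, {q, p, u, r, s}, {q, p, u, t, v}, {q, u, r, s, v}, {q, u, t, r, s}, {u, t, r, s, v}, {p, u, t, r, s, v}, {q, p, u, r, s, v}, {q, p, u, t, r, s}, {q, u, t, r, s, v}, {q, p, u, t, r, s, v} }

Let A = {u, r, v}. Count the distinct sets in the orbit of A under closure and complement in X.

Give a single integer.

8

complement {q, p, t, s}; its interior {q, p}; cl(A) = X∖{q, p} = {u, t, r, s, v}
With k = closure, c = complement:
  1. A     = {u, r, v}
  2. kA    = {u, t, r, s, v}
  3. cA    = {q, p, t, s}
  4. ckA   = {q, p}
  5. kcA   = {q, p, t, r, s}
  6. ckcA  = {u, v}
  7. kckcA = {u, t, v}
  8. ckckcA = {q, p, r, s}
k, c of each give nothing new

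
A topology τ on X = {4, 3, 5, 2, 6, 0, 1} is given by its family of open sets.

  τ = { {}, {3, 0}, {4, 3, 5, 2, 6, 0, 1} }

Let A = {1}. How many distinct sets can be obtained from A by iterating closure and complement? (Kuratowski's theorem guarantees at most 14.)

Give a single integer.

complement {4, 3, 5, 2, 6, 0}; its interior {3, 0}; cl(A) = X∖{3, 0} = {4, 5, 2, 6, 1}
With k = closure, c = complement:
  1. A     = {1}
  2. kA    = {4, 5, 2, 6, 1}
  3. cA    = {4, 3, 5, 2, 6, 0}
  4. ckA   = {3, 0}
  5. kcA   = {4, 3, 5, 2, 6, 0, 1}
  6. ckcA  = {}
k, c of each give nothing new

6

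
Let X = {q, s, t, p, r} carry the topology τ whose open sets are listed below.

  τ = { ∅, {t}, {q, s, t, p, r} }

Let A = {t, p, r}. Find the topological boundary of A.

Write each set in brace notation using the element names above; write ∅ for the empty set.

opens ⊆ A: ∅, {t}; union → int = {t}
complement {q, s}; its interior ∅; cl(A) = X∖∅ = {q, s, t, p, r}
boundary = {q, s, t, p, r} ∖ {t} = {q, s, p, r}

{q, s, p, r}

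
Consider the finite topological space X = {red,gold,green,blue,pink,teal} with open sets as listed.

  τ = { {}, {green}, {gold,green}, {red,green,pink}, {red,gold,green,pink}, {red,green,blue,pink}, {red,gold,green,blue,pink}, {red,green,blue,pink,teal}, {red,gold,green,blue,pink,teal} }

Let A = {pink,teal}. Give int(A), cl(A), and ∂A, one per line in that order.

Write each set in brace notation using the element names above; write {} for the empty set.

int(A) = {}
cl(A)  = {red,blue,pink,teal}
∂A     = {red,blue,pink,teal}

U open, U⊆A: {}. int(A) = ⋃ = {}
X∖A={red,gold,green,blue}, int(X∖A)={gold,green}, hence cl(A)={red,blue,pink,teal}
∂A: remove int from cl → {red,blue,pink,teal}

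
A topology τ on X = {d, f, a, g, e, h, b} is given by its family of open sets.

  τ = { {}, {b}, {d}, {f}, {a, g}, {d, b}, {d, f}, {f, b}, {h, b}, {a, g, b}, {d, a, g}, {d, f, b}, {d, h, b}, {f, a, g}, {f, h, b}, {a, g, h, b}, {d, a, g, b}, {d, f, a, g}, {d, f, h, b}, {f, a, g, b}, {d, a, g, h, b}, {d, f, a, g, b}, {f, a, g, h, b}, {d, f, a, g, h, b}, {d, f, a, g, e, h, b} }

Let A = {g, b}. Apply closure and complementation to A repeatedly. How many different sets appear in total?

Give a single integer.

cl via duality: int({d, f, a, e, h}) = {d, f}, so X∖{d, f} = {a, g, e, h, b}
Write k for closure, c for complement:
  1. A     = {g, b}
  2. kA    = {a, g, e, h, b}
  3. cA    = {d, f, a, e, h}
  4. ckA   = {d, f}
  5. kcA   = {d, f, a, g, e, h}
  6. kckA  = {d, f, e}
  7. ckcA  = {b}
  8. ckckA = {a, g, h, b}
  9. kckcA = {e, h, b}
  10. ckckcA = {d, f, a, g}
  11. kckckcA = {d, f, a, g, e}
  12. ckckckcA = {h, b}
applying k or c yields no new set

12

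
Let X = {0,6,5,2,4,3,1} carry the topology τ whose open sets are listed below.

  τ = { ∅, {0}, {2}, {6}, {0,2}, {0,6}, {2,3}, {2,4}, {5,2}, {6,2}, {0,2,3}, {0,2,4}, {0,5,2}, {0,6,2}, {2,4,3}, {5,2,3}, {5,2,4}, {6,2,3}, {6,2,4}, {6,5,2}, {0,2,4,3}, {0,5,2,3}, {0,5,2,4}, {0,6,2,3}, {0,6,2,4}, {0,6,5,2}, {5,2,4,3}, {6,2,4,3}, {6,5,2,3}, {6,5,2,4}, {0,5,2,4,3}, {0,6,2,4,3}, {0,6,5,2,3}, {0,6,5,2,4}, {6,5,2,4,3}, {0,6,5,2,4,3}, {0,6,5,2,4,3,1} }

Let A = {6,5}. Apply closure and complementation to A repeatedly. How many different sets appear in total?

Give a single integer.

8

cl via duality: int({0,2,4,3,1}) = {0,2,4,3}, so X∖{0,2,4,3} = {6,5,1}
Write k for closure, c for complement:
  1. A     = {6,5}
  2. kA    = {6,5,1}
  3. cA    = {0,2,4,3,1}
  4. ckA   = {0,2,4,3}
  5. kcA   = {0,5,2,4,3,1}
  6. ckcA  = {6}
  7. kckcA = {6,1}
  8. ckckcA = {0,5,2,4,3}
applying k or c yields no new set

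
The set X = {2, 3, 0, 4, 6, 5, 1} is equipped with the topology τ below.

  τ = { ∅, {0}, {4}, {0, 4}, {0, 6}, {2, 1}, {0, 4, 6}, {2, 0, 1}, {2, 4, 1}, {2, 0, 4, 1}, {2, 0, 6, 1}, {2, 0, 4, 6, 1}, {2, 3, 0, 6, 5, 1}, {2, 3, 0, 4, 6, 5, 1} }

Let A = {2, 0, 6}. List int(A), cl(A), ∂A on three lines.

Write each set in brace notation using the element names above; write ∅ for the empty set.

opens ⊆ A: ∅, {0}, {0, 6}; union → int = {0, 6}
complement {3, 4, 5, 1}; its interior {4}; cl(A) = X∖{4} = {2, 3, 0, 6, 5, 1}
boundary = {2, 3, 0, 6, 5, 1} ∖ {0, 6} = {2, 3, 5, 1}

int(A) = {0, 6}
cl(A)  = {2, 3, 0, 6, 5, 1}
∂A     = {2, 3, 5, 1}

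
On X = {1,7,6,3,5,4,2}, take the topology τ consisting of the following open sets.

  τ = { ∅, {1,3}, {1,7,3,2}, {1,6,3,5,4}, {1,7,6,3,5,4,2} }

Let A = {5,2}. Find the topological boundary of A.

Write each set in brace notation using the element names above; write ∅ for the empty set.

{7,6,5,4,2}

opens ⊆ A: ∅; union → int = ∅
complement {1,7,6,3,4}; its interior {1,3}; cl(A) = X∖{1,3} = {7,6,5,4,2}
boundary = {7,6,5,4,2} ∖ ∅ = {7,6,5,4,2}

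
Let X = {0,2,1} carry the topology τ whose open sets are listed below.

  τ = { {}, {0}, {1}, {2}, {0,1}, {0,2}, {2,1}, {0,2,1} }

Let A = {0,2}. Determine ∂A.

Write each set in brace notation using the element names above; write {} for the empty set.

open subsets of A: {}, {0}, {2}, {0,2}; so int(A) = {0,2}
closure: X∖int(X∖A) = X∖{1} = {0,2}
∂A = {0,2} minus {0,2} = {}

{}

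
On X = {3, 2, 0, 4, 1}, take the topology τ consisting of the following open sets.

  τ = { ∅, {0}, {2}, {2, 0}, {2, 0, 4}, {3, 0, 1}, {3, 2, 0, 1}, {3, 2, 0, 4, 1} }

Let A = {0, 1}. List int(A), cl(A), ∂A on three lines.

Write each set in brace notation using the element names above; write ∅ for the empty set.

U open, U⊆A: ∅, {0}. int(A) = ⋃ = {0}
X∖A={3, 2, 4}, int(X∖A)={2}, hence cl(A)={3, 0, 4, 1}
∂A: remove int from cl → {3, 4, 1}

int(A) = {0}
cl(A)  = {3, 0, 4, 1}
∂A     = {3, 4, 1}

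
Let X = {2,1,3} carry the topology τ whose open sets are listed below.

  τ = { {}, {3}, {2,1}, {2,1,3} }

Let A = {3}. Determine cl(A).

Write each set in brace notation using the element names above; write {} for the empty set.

{3}

complement {2,1}; its interior {2,1}; cl(A) = X∖{2,1} = {3}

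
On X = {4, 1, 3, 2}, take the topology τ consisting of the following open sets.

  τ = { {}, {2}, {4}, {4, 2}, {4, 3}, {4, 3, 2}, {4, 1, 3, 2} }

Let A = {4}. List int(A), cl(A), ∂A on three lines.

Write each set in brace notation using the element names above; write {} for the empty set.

int(A) = {4}
cl(A)  = {4, 1, 3}
∂A     = {1, 3}

interior: largest open inside A is {4} (from {}, {4})
cl via duality: int({1, 3, 2}) = {2}, so X∖{2} = {4, 1, 3}
cl∖int = {1, 3}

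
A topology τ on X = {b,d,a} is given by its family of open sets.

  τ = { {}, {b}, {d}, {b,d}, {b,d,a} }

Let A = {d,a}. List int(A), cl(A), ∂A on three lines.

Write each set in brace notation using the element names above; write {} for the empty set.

U open, U⊆A: {}, {d}. int(A) = ⋃ = {d}
X∖A={b}, int(X∖A)={b}, hence cl(A)={d,a}
∂A: remove int from cl → {a}

int(A) = {d}
cl(A)  = {d,a}
∂A     = {a}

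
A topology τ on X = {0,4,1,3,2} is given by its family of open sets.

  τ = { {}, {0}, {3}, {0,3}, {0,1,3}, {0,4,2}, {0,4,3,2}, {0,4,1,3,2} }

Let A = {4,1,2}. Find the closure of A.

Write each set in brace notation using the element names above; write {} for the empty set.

{4,1,2}

X∖A={0,3}, int(X∖A)={0,3}, hence cl(A)={4,1,2}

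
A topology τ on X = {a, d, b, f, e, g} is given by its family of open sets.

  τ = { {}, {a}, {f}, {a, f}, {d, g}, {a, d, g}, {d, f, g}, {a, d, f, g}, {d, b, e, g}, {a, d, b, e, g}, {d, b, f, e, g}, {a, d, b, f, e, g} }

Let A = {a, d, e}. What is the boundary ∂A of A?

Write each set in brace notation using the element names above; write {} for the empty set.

{d, b, e, g}

interior: largest open inside A is {a} (from {}, {a})
cl via duality: int({b, f, g}) = {f}, so X∖{f} = {a, d, b, e, g}
cl∖int = {d, b, e, g}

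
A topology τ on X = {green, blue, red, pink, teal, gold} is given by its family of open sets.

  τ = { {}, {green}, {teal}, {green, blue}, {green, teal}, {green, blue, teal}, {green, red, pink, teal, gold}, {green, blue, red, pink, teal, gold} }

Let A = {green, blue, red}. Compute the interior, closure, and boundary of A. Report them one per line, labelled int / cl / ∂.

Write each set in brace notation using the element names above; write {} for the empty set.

int(A) = {green, blue}
cl(A)  = {green, blue, red, pink, gold}
∂A     = {red, pink, gold}

U open, U⊆A: {}, {green}, {green, blue}. int(A) = ⋃ = {green, blue}
X∖A={pink, teal, gold}, int(X∖A)={teal}, hence cl(A)={green, blue, red, pink, gold}
∂A: remove int from cl → {red, pink, gold}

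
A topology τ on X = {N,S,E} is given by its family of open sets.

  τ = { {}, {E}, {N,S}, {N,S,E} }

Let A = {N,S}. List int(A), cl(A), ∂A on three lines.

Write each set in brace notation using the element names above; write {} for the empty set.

interior: largest open inside A is {N,S} (from {}, {N,S})
cl via duality: int({E}) = {E}, so X∖{E} = {N,S}
cl∖int = {}

int(A) = {N,S}
cl(A)  = {N,S}
∂A     = {}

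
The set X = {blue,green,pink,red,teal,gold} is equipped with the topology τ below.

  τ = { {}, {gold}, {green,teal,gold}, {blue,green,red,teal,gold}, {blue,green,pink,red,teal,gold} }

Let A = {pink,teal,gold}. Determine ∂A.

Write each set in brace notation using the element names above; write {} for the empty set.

opens ⊆ A: {}, {gold}; union → int = {gold}
complement {blue,green,red}; its interior {}; cl(A) = X∖{} = {blue,green,pink,red,teal,gold}
boundary = {blue,green,pink,red,teal,gold} ∖ {gold} = {blue,green,pink,red,teal}

{blue,green,pink,red,teal}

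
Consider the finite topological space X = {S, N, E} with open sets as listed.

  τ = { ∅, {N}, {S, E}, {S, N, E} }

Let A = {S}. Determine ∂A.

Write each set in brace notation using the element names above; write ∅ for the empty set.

opens ⊆ A: ∅; union → int = ∅
complement {N, E}; its interior {N}; cl(A) = X∖{N} = {S, E}
boundary = {S, E} ∖ ∅ = {S, E}

{S, E}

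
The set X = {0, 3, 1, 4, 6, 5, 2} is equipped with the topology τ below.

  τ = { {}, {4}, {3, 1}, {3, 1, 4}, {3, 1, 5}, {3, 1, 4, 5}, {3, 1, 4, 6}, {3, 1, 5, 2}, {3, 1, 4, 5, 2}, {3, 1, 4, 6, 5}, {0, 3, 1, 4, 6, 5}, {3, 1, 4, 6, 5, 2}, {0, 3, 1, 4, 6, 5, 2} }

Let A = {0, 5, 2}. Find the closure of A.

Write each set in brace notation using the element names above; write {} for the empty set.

closure: X∖int(X∖A) = X∖{3, 1, 4, 6} = {0, 5, 2}

{0, 5, 2}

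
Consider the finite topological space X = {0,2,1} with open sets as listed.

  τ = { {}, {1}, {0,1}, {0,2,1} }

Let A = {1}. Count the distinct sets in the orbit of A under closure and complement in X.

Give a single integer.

cl via duality: int({0,2}) = {}, so X∖{} = {0,2,1}
Write k for closure, c for complement:
  1. A     = {1}
  2. kA    = {0,2,1}
  3. cA    = {0,2}
  4. ckA   = {}
applying k or c yields no new set

4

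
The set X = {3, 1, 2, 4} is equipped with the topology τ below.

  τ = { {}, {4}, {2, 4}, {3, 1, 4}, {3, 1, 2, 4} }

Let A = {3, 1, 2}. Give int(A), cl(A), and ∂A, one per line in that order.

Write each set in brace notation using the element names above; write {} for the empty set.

int(A) = {}
cl(A)  = {3, 1, 2}
∂A     = {3, 1, 2}

opens ⊆ A: {}; union → int = {}
complement {4}; its interior {4}; cl(A) = X∖{4} = {3, 1, 2}
boundary = {3, 1, 2} ∖ {} = {3, 1, 2}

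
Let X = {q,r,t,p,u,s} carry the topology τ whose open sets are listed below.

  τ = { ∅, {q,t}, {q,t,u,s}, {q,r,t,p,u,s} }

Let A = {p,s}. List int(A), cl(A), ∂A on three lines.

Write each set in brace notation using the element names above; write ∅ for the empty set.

int(A) = ∅
cl(A)  = {r,p,u,s}
∂A     = {r,p,u,s}

U open, U⊆A: ∅. int(A) = ⋃ = ∅
X∖A={q,r,t,u}, int(X∖A)={q,t}, hence cl(A)={r,p,u,s}
∂A: remove int from cl → {r,p,u,s}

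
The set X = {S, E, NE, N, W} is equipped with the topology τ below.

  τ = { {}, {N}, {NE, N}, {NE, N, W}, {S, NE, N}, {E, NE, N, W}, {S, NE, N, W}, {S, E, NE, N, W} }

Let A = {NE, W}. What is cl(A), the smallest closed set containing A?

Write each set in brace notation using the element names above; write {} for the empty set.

{S, E, NE, W}

complement {S, E, N}; its interior {N}; cl(A) = X∖{N} = {S, E, NE, W}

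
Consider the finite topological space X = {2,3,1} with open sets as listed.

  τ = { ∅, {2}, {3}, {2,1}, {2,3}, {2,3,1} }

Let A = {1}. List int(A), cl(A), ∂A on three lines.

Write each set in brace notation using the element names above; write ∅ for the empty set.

int(A) = ∅
cl(A)  = {1}
∂A     = {1}

open subsets of A: ∅; so int(A) = ∅
closure: X∖int(X∖A) = X∖{2,3} = {1}
∂A = {1} minus ∅ = {1}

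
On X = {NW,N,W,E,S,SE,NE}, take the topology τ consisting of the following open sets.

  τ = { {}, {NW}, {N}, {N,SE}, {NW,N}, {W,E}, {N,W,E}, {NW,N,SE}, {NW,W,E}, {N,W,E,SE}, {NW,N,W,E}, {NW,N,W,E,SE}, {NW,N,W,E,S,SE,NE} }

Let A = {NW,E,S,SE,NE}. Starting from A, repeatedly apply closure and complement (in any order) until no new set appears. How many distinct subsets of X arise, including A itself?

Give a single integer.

X∖A={N,W}, int(X∖A)={N}, hence cl(A)={NW,W,E,S,SE,NE}
Orbit (k=closure, c=complement):
  1. A     = {NW,E,S,SE,NE}
  2. kA    = {NW,W,E,S,SE,NE}
  3. cA    = {N,W}
  4. ckA   = {N}
  5. kcA   = {N,W,E,S,SE,NE}
  6. kckA  = {N,S,SE,NE}
  7. ckcA  = {NW}
  8. ckckA = {NW,W,E}
  9. kckcA = {NW,S,NE}
  10. kckckA = {NW,W,E,S,NE}
  11. ckckcA = {N,W,E,SE}
  12. ckckckA = {N,SE}
(closed under both — stop)

12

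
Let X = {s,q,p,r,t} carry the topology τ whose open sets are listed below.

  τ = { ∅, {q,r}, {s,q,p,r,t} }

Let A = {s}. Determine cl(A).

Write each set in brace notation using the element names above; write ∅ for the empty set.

X∖A={q,p,r,t}, int(X∖A)={q,r}, hence cl(A)={s,p,t}

{s,p,t}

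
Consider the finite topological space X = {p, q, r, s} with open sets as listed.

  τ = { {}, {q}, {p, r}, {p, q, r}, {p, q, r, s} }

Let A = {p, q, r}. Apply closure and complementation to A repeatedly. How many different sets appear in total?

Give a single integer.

complement {s}; its interior {}; cl(A) = X∖{} = {p, q, r, s}
With k = closure, c = complement:
  1. A     = {p, q, r}
  2. kA    = {p, q, r, s}
  3. cA    = {s}
  4. ckA   = {}
k, c of each give nothing new

4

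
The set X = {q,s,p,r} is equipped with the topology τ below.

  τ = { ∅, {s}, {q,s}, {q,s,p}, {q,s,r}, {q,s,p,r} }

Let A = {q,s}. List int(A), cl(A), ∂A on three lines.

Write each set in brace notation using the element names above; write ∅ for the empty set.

int(A) = {q,s}
cl(A)  = {q,s,p,r}
∂A     = {p,r}

opens ⊆ A: ∅, {s}, {q,s}; union → int = {q,s}
complement {p,r}; its interior ∅; cl(A) = X∖∅ = {q,s,p,r}
boundary = {q,s,p,r} ∖ {q,s} = {p,r}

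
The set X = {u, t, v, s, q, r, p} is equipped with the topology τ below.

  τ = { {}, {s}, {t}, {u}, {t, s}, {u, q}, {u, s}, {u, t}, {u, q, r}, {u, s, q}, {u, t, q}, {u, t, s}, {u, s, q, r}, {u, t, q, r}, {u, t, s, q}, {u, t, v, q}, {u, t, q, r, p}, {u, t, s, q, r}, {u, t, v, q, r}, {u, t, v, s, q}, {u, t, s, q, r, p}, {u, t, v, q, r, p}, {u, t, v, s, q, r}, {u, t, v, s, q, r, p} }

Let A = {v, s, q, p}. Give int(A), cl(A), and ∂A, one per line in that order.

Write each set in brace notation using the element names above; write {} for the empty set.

open subsets of A: {}, {s}; so int(A) = {s}
closure: X∖int(X∖A) = X∖{u, t} = {v, s, q, r, p}
∂A = {v, s, q, r, p} minus {s} = {v, q, r, p}

int(A) = {s}
cl(A)  = {v, s, q, r, p}
∂A     = {v, q, r, p}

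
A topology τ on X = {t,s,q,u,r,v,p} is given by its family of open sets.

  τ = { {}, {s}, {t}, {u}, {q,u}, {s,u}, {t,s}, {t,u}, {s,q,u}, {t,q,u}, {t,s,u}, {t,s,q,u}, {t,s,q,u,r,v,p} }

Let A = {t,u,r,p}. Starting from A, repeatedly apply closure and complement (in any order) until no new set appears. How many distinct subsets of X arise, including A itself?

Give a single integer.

8

X∖A={s,q,v}, int(X∖A)={s}, hence cl(A)={t,q,u,r,v,p}
Orbit (k=closure, c=complement):
  1. A     = {t,u,r,p}
  2. kA    = {t,q,u,r,v,p}
  3. cA    = {s,q,v}
  4. ckA   = {s}
  5. kcA   = {s,q,r,v,p}
  6. kckA  = {s,r,v,p}
  7. ckcA  = {t,u}
  8. ckckA = {t,q,u}
(closed under both — stop)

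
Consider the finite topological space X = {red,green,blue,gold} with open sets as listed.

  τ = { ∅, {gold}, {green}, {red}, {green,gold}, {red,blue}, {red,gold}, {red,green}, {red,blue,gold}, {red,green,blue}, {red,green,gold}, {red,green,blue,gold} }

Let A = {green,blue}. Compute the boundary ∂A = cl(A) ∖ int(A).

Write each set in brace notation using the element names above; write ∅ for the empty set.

U open, U⊆A: ∅, {green}. int(A) = ⋃ = {green}
X∖A={red,gold}, int(X∖A)={red,gold}, hence cl(A)={green,blue}
∂A: remove int from cl → {blue}

{blue}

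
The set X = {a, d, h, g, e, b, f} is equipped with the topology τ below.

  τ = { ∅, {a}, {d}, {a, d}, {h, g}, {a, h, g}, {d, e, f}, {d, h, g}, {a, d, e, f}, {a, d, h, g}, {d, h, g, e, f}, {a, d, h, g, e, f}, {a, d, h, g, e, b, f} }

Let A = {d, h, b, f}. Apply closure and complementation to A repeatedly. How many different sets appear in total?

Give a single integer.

12

closure: X∖int(X∖A) = X∖{a} = {d, h, g, e, b, f}
Let k=closure and c=complement:
  1. A     = {d, h, b, f}
  2. kA    = {d, h, g, e, b, f}
  3. cA    = {a, g, e}
  4. ckA   = {a}
  5. kcA   = {a, h, g, e, b, f}
  6. kckA  = {a, b}
  7. ckcA  = {d}
  8. ckckA = {d, h, g, e, f}
  9. kckcA = {d, e, b, f}
  10. ckckcA = {a, h, g}
  11. kckckcA = {a, h, g, b}
  12. ckckckcA = {d, e, f}
— saturated at 12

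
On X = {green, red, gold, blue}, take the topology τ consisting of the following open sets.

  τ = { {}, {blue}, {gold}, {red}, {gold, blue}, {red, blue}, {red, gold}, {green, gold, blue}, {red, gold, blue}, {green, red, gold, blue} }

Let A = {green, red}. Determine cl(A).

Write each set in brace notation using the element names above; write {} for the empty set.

X∖A={gold, blue}, int(X∖A)={gold, blue}, hence cl(A)={green, red}

{green, red}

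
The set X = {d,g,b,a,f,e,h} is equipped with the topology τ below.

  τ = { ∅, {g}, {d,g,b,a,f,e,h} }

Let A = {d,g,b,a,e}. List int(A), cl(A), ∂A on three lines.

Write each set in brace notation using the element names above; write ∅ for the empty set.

opens ⊆ A: ∅, {g}; union → int = {g}
complement {f,h}; its interior ∅; cl(A) = X∖∅ = {d,g,b,a,f,e,h}
boundary = {d,g,b,a,f,e,h} ∖ {g} = {d,b,a,f,e,h}

int(A) = {g}
cl(A)  = {d,g,b,a,f,e,h}
∂A     = {d,b,a,f,e,h}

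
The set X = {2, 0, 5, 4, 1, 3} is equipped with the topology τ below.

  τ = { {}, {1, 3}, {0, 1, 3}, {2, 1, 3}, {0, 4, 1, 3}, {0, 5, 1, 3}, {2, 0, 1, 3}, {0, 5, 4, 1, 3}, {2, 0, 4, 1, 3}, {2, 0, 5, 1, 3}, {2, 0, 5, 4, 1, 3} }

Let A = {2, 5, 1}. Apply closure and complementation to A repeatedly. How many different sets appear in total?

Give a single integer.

4

complement {0, 4, 3}; its interior {}; cl(A) = X∖{} = {2, 0, 5, 4, 1, 3}
With k = closure, c = complement:
  1. A     = {2, 5, 1}
  2. kA    = {2, 0, 5, 4, 1, 3}
  3. cA    = {0, 4, 3}
  4. ckA   = {}
k, c of each give nothing new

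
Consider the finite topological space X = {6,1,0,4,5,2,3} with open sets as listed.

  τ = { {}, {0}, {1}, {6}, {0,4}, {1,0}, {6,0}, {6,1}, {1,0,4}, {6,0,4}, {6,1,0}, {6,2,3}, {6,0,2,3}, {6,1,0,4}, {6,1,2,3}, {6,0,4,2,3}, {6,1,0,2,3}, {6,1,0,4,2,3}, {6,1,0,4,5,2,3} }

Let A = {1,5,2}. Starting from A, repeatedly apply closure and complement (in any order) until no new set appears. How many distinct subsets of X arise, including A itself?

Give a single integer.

X∖A={6,0,4,3}, int(X∖A)={6,0,4}, hence cl(A)={1,5,2,3}
Orbit (k=closure, c=complement):
  1. A     = {1,5,2}
  2. kA    = {1,5,2,3}
  3. cA    = {6,0,4,3}
  4. ckA   = {6,0,4}
  5. kcA   = {6,0,4,5,2,3}
  6. ckcA  = {1}
  7. kckcA = {1,5}
  8. ckckcA = {6,0,4,2,3}
(closed under both — stop)

8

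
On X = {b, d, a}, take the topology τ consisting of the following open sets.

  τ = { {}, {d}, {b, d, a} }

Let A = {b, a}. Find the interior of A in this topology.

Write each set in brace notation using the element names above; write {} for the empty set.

U open, U⊆A: {}. int(A) = ⋃ = {}

{}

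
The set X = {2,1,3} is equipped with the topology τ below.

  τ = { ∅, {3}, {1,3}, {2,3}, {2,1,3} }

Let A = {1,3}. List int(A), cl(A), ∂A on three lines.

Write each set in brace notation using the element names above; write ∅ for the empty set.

open subsets of A: ∅, {3}, {1,3}; so int(A) = {1,3}
closure: X∖int(X∖A) = X∖∅ = {2,1,3}
∂A = {2,1,3} minus {1,3} = {2}

int(A) = {1,3}
cl(A)  = {2,1,3}
∂A     = {2}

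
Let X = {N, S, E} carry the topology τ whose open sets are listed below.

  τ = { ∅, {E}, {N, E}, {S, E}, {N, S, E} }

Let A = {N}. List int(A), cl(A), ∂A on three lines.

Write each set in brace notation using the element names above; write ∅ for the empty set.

int(A) = ∅
cl(A)  = {N}
∂A     = {N}

opens ⊆ A: ∅; union → int = ∅
complement {S, E}; its interior {S, E}; cl(A) = X∖{S, E} = {N}
boundary = {N} ∖ ∅ = {N}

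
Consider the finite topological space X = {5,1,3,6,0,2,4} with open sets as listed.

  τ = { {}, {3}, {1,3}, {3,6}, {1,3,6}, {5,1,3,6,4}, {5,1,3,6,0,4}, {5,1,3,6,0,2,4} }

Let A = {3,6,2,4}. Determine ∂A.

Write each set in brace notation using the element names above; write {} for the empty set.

U open, U⊆A: {}, {3}, {3,6}. int(A) = ⋃ = {3,6}
X∖A={5,1,0}, int(X∖A)={}, hence cl(A)={5,1,3,6,0,2,4}
∂A: remove int from cl → {5,1,0,2,4}

{5,1,0,2,4}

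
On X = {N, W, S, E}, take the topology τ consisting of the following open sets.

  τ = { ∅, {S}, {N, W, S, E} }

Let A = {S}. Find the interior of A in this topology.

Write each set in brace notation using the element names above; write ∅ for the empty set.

{S}

interior: largest open inside A is {S} (from ∅, {S})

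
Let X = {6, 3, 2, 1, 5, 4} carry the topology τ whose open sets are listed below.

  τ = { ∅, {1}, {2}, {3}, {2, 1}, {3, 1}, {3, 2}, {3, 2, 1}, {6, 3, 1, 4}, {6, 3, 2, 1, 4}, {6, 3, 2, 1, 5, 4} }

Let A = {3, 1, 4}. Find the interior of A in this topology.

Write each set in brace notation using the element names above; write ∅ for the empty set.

interior: largest open inside A is {3, 1} (from ∅, {3}, {1}, {3, 1})

{3, 1}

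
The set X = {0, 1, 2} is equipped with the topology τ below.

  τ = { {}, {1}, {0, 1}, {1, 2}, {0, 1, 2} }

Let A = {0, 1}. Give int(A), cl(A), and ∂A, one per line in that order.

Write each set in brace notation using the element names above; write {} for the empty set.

int(A) = {0, 1}
cl(A)  = {0, 1, 2}
∂A     = {2}

interior: largest open inside A is {0, 1} (from {}, {1}, {0, 1})
cl via duality: int({2}) = {}, so X∖{} = {0, 1, 2}
cl∖int = {2}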